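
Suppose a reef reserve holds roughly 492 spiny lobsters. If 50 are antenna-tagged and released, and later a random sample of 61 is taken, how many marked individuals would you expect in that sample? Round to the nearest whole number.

Expected recaptures E[R] = M·C / N.
E[R] = 50 × 61 / 492 = 3050 / 492 ≈ 6.2 → 6

expected recaptures ≈ 6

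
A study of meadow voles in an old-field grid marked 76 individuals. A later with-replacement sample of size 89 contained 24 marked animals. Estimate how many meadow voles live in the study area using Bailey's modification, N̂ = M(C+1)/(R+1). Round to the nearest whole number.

N̂ = 76·(89+1)/(24+1) = 76·90/25 = 6840/25 ≈ 273.6 → 274

N ≈ 274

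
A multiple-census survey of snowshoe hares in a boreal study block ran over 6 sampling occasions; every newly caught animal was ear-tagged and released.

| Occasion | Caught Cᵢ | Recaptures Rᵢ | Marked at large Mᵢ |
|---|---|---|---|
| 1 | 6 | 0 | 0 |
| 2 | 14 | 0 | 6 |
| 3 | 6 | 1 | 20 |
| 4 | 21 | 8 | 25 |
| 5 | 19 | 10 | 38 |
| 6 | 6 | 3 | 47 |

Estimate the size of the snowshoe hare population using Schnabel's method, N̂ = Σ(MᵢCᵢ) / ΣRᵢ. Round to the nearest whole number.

Σ MᵢCᵢ = 0·6 + 6·14 + 20·6 + 25·21 + 38·19 + 47·6 = 0 + 84 + 120 + 525 + 722 + 282 = 1733
Σ Rᵢ = 0 + 0 + 1 + 8 + 10 + 3 = 22
N̂ = 1733 / 22 ≈ 78.8 → 79

N ≈ 79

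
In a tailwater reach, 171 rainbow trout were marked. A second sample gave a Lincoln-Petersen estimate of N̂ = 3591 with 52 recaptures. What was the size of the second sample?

C = 1092

From N = M·C/R: C = N·R / M = 3591·52 / 171 = 186732 / 171 = 1092.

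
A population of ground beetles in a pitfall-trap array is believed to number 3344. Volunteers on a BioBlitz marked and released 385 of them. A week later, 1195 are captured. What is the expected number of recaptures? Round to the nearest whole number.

expected recaptures ≈ 138

The marked fraction of the population is 385/3344, so in a sample of 1195 expect C·(M/N) marked.
E[R] = 385 × 1195 / 3344 = 460075 / 3344 ≈ 137.6 → 138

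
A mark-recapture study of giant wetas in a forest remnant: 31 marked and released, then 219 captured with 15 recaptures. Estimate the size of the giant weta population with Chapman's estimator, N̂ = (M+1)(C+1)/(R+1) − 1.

N = 439

N̂ = (31+1)(219+1)/(15+1) − 1 = 32·220/16 − 1
= 7040/16 − 1 = 440 − 1 = 439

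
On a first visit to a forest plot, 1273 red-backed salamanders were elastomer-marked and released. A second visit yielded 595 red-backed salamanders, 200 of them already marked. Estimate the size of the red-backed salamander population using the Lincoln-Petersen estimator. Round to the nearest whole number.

N ≈ 3787

The marked fraction in the recapture sample should equal the marked fraction in the population: 200/595 = 1273/N.
N = (1273 × 595) / 200 = 757435 / 200 ≈ 3787.2 → 3787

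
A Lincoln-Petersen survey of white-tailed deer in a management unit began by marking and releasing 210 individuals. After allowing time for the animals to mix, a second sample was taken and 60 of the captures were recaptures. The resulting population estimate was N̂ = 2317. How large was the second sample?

C = 662

From N = M·C/R: C = N·R / M = 2317·60 / 210 = 139020 / 210 = 662.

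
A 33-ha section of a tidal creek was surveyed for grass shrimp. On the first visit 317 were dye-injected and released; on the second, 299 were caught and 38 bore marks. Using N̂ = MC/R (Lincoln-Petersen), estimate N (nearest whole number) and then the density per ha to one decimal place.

density ≈ 75.6 grass shrimp per ha

N̂ = 317·299/38 = 94783/38 ≈ 2494.3 → 2494
Density = N̂ / area = 2494 / 33 ≈ 75.58 → 75.6 per ha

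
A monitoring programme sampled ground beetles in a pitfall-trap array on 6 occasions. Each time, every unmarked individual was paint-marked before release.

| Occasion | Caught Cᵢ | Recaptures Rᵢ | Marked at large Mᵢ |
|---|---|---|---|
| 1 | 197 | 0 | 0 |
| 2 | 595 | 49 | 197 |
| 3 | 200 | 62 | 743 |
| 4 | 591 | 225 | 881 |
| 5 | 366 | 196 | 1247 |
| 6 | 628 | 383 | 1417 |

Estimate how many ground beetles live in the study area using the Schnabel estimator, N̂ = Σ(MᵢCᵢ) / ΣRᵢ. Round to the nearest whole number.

Σ MᵢCᵢ = 0·197 + 197·595 + 743·200 + 881·591 + 1247·366 + 1417·628 = 0 + 117215 + 148600 + 520671 + 456402 + 889876 = 2132764
Σ Rᵢ = 0 + 49 + 62 + 225 + 196 + 383 = 915
N̂ = 2132764 / 915 ≈ 2330.9 → 2331

N ≈ 2331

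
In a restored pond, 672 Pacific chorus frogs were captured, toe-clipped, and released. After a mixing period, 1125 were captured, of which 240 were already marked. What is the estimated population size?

N = 3150

If marked individuals mix randomly, R/C ≈ M/N, giving N ≈ M·C/R.
N = (672 × 1125) / 240 = 756000 / 240 = 3150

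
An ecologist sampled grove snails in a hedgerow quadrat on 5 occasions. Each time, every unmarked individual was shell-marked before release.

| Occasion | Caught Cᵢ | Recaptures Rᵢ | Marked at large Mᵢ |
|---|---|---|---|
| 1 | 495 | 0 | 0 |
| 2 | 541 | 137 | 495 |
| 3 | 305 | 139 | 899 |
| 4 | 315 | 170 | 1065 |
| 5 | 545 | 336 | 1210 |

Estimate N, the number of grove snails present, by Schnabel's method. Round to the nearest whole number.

Σ MᵢCᵢ = 0·495 + 495·541 + 899·305 + 1065·315 + 1210·545 = 0 + 267795 + 274195 + 335475 + 659450 = 1536915
Σ Rᵢ = 0 + 137 + 139 + 170 + 336 = 782
N̂ = 1536915 / 782 ≈ 1965.4 → 1965

N ≈ 1965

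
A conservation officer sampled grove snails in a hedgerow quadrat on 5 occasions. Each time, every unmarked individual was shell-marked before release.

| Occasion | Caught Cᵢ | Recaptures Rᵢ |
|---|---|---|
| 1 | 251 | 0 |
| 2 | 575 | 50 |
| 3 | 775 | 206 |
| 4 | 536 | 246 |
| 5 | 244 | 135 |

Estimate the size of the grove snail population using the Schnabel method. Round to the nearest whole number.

Marked at large before each occasion: Mᵢ = Σⱼ<ᵢ (Cⱼ − Rⱼ) → M1=0, M2=251, M3=776, M4=1345, M5=1635
Σ MᵢCᵢ = 0·251 + 251·575 + 776·775 + 1345·536 + 1635·244 = 0 + 144325 + 601400 + 720920 + 398940 = 1865585
Σ Rᵢ = 0 + 50 + 206 + 246 + 135 = 637
N̂ = 1865585 / 637 ≈ 2928.7 → 2929

N ≈ 2929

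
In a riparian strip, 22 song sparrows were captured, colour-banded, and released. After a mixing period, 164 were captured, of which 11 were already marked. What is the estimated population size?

N = 328

N = (22 × 164) / 11 = 3608 / 11 = 328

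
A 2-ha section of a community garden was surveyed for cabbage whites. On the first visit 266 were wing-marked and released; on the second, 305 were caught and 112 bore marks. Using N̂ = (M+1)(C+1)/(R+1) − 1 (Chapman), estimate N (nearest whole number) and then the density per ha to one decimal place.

N̂ = 267·306/113 − 1 = 81702/113 − 1 ≈ 722.0 → 722
Density = N̂ / area = 722 / 2 = 361.0 per ha

density ≈ 361.0 cabbage whites per ha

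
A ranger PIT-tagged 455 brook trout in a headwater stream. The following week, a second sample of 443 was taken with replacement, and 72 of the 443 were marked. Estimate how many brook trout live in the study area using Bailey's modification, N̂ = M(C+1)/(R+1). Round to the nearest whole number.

N ≈ 2767

N̂ = 455·(443+1)/(72+1) = 455·444/73 = 202020/73 ≈ 2767.4 → 2767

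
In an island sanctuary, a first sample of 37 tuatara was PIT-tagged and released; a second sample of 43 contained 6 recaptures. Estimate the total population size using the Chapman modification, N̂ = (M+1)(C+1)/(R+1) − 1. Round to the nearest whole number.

N̂ = (37+1)(43+1)/(6+1) − 1 = 38·44/7 − 1
= 1672/7 − 1 ≈ 238.9 − 1 ≈ 237.9 → 238

N ≈ 238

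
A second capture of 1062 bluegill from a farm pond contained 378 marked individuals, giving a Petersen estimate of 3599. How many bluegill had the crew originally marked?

M = 1281

From N = M·C/R: M = N·R / C = 3599·378 / 1062 = 1360422 / 1062 = 1281.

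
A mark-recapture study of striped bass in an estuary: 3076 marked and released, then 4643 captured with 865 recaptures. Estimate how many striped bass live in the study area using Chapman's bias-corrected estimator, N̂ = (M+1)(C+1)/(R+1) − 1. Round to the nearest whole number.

N ≈ 16,500

N̂ = (3076+1)(4643+1)/(865+1) − 1 = 3077·4644/866 − 1
= 14289588/866 − 1 ≈ 16500.7 − 1 ≈ 16499.7 → 16500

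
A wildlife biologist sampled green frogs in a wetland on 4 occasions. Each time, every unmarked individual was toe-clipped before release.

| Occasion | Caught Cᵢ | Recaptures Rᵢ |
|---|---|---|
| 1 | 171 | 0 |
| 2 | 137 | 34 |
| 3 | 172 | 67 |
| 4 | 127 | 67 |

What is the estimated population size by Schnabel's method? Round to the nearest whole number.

Marked at large before each occasion: Mᵢ = Σⱼ<ᵢ (Cⱼ − Rⱼ) → M1=0, M2=171, M3=274, M4=379
Σ MᵢCᵢ = 0·171 + 171·137 + 274·172 + 379·127 = 0 + 23427 + 47128 + 48133 = 118688
Σ Rᵢ = 0 + 34 + 67 + 67 = 168
N̂ = 118688 / 168 ≈ 706.48 → 706

N ≈ 706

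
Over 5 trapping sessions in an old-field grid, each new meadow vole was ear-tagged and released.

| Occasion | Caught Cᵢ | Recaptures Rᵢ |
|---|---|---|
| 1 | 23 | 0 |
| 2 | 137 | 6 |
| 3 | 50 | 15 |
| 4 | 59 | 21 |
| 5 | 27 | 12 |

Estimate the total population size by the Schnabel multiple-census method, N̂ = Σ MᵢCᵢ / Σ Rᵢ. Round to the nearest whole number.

N ≈ 521

Marked at large before each occasion: Mᵢ = Σⱼ<ᵢ (Cⱼ − Rⱼ) → M1=0, M2=23, M3=154, M4=189, M5=227
Σ MᵢCᵢ = 0·23 + 23·137 + 154·50 + 189·59 + 227·27 = 0 + 3151 + 7700 + 11151 + 6129 = 28131
Σ Rᵢ = 0 + 6 + 15 + 21 + 12 = 54
N̂ = 28131 / 54 ≈ 520.9 → 521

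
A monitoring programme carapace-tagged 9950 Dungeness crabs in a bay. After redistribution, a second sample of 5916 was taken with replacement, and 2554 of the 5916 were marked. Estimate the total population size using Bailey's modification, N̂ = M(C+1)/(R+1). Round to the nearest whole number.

N̂ = 9950·(5916+1)/(2554+1) = 9950·5917/2555 = 58874150/2555 ≈ 23042.7 → 23043

N ≈ 23,043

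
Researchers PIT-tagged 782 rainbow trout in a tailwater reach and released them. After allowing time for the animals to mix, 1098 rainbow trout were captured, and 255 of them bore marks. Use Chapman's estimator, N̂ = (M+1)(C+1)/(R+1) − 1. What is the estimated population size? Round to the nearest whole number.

N̂ = (782+1)(1098+1)/(255+1) − 1 = 783·1099/256 − 1
= 860517/256 − 1 ≈ 3361.4 − 1 ≈ 3360.4 → 3360

N ≈ 3360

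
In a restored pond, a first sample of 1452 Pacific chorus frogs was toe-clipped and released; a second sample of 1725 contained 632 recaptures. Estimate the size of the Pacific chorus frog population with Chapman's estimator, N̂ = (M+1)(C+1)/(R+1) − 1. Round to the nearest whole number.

N ≈ 3961

N̂ = (1452+1)(1725+1)/(632+1) − 1 = 1453·1726/633 − 1
= 2507878/633 − 1 ≈ 3961.9 − 1 ≈ 3960.9 → 3961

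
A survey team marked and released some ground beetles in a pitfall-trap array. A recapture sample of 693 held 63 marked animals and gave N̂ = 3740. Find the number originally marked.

From N = M·C/R: M = N·R / C = 3740·63 / 693 = 235620 / 693 = 340.

M = 340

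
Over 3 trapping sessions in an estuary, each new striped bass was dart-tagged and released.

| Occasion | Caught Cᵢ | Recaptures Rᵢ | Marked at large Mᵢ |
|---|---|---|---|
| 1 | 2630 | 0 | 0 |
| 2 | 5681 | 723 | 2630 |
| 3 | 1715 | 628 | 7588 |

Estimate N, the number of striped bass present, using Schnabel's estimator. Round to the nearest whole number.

Σ MᵢCᵢ = 0·2630 + 2630·5681 + 7588·1715 = 0 + 14941030 + 13013420 = 27954450
Σ Rᵢ = 0 + 723 + 628 = 1351
N̂ = 27954450 / 1351 ≈ 20691.7 → 20692

N ≈ 20,692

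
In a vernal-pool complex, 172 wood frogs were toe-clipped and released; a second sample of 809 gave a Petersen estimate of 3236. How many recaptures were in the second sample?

R = 43

From N = M·C/R: R = M·C / N = 172·809 / 3236 = 139148 / 3236 = 43.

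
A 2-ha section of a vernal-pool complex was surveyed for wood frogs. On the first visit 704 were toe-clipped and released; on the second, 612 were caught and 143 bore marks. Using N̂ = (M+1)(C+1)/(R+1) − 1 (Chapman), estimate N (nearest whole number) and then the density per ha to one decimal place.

density ≈ 1500.0 wood frogs per ha

N̂ = 705·613/144 − 1 = 432165/144 − 1 ≈ 3000.1 → 3000
Density = N̂ / area = 3000 / 2 = 1500.0 per ha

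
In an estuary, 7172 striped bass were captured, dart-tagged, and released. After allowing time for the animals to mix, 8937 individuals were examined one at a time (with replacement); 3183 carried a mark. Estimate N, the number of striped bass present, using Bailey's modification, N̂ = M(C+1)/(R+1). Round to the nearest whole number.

N̂ = 7172·(8937+1)/(3183+1) = 7172·8938/3184 = 64103336/3184 ≈ 20133.0 → 20133

N ≈ 20,133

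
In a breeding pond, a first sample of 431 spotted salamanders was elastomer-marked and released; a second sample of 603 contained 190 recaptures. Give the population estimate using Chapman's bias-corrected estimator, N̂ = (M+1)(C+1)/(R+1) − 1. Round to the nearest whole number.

N̂ = (431+1)(603+1)/(190+1) − 1 = 432·604/191 − 1
= 260928/191 − 1 ≈ 1366.1 − 1 ≈ 1365.1 → 1365

N ≈ 1365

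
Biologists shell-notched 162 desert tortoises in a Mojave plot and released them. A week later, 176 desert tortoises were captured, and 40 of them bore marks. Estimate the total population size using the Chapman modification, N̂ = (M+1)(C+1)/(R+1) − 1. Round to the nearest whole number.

N̂ = (162+1)(176+1)/(40+1) − 1 = 163·177/41 − 1
= 28851/41 − 1 ≈ 703.7 − 1 ≈ 702.7 → 703

N ≈ 703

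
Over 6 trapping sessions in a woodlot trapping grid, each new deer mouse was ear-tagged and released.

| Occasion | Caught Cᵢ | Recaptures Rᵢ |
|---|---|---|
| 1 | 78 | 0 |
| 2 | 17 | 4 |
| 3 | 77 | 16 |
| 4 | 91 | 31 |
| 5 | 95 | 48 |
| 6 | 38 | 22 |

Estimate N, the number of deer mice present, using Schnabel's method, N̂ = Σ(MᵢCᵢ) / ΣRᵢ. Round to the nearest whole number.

Marked at large before each occasion: Mᵢ = Σⱼ<ᵢ (Cⱼ − Rⱼ) → M1=0, M2=78, M3=91, M4=152, M5=212, M6=259
Σ MᵢCᵢ = 0·78 + 78·17 + 91·77 + 152·91 + 212·95 + 259·38 = 0 + 1326 + 7007 + 13832 + 20140 + 9842 = 52147
Σ Rᵢ = 0 + 4 + 16 + 31 + 48 + 22 = 121
N̂ = 52147 / 121 ≈ 431.0 → 431

N ≈ 431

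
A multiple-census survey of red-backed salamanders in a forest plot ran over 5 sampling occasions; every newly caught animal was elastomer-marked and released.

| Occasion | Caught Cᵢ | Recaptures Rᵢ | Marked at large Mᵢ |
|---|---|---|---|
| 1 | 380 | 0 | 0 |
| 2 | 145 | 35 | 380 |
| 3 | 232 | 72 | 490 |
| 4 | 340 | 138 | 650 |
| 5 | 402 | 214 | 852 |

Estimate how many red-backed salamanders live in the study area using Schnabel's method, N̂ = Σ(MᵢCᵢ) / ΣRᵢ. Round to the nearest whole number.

N ≈ 1595

Σ MᵢCᵢ = 0·380 + 380·145 + 490·232 + 650·340 + 852·402 = 0 + 55100 + 113680 + 221000 + 342504 = 732284
Σ Rᵢ = 0 + 35 + 72 + 138 + 214 = 459
N̂ = 732284 / 459 ≈ 1595.4 → 1595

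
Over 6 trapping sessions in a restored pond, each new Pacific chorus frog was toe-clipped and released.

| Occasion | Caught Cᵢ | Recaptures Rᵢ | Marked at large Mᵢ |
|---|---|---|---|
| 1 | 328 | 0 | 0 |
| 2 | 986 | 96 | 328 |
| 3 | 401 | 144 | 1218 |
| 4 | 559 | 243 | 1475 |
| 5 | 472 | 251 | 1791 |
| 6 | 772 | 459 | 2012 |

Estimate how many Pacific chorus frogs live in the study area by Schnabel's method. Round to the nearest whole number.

N ≈ 3382

Σ MᵢCᵢ = 0·328 + 328·986 + 1218·401 + 1475·559 + 1791·472 + 2012·772 = 0 + 323408 + 488418 + 824525 + 845352 + 1553264 = 4034967
Σ Rᵢ = 0 + 96 + 144 + 243 + 251 + 459 = 1193
N̂ = 4034967 / 1193 ≈ 3382.2 → 3382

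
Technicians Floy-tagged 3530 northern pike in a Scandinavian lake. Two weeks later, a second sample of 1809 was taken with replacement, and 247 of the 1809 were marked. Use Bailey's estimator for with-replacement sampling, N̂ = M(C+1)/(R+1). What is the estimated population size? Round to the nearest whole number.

N ≈ 25,763

N̂ = 3530·(1809+1)/(247+1) = 3530·1810/248 = 6389300/248 ≈ 25763.3 → 25763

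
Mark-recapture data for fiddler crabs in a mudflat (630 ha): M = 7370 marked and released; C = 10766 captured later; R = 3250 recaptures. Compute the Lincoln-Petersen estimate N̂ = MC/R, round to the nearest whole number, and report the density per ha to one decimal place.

density ≈ 38.8 fiddler crabs per ha

N̂ = 7370·10766/3250 = 79345420/3250 ≈ 24414.0 → 24414
Density = N̂ / area = 24414 / 630 ≈ 38.75 → 38.8 per ha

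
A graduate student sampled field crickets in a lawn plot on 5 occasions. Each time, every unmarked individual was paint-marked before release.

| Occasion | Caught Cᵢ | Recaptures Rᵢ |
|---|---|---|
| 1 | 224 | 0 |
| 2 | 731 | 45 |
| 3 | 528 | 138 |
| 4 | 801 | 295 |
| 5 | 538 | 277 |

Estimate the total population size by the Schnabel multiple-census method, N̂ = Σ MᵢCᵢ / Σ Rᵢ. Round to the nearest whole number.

Marked at large before each occasion: Mᵢ = Σⱼ<ᵢ (Cⱼ − Rⱼ) → M1=0, M2=224, M3=910, M4=1300, M5=1806
Σ MᵢCᵢ = 0·224 + 224·731 + 910·528 + 1300·801 + 1806·538 = 0 + 163744 + 480480 + 1041300 + 971628 = 2657152
Σ Rᵢ = 0 + 45 + 138 + 295 + 277 = 755
N̂ = 2657152 / 755 ≈ 3519.4 → 3519

N ≈ 3519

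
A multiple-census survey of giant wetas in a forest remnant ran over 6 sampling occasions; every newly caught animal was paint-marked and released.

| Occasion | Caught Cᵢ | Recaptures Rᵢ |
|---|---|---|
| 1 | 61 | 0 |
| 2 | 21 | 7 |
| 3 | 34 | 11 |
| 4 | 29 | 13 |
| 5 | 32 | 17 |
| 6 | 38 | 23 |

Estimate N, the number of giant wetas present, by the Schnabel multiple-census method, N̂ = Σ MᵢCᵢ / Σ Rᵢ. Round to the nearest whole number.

Marked at large before each occasion: Mᵢ = Σⱼ<ᵢ (Cⱼ − Rⱼ) → M1=0, M2=61, M3=75, M4=98, M5=114, M6=129
Σ MᵢCᵢ = 0·61 + 61·21 + 75·34 + 98·29 + 114·32 + 129·38 = 0 + 1281 + 2550 + 2842 + 3648 + 4902 = 15223
Σ Rᵢ = 0 + 7 + 11 + 13 + 17 + 23 = 71
N̂ = 15223 / 71 ≈ 214.4 → 214

N ≈ 214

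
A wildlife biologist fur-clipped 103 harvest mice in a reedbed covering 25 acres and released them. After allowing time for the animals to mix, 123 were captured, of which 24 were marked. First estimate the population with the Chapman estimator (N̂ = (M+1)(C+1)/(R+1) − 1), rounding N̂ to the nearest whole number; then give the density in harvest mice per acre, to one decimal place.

N̂ = 104·124/25 − 1 = 12896/25 − 1 ≈ 514.8 → 515
Density = N̂ / area = 515 / 25 ≈ 20.60 → 20.6 per acre

density ≈ 20.6 harvest mice per acre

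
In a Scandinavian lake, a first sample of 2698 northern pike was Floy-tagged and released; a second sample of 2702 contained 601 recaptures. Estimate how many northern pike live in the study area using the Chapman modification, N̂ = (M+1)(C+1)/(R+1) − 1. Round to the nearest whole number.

N̂ = (2698+1)(2702+1)/(601+1) − 1 = 2699·2703/602 − 1
= 7295397/602 − 1 ≈ 12118.6 − 1 ≈ 12117.6 → 12118

N ≈ 12,118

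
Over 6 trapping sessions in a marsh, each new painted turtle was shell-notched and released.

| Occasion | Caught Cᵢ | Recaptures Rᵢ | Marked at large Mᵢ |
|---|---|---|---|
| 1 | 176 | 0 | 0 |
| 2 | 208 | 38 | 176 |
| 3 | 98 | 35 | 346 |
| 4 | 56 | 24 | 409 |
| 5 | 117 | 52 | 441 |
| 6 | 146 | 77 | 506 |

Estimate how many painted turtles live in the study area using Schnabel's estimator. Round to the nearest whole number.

Σ MᵢCᵢ = 0·176 + 176·208 + 346·98 + 409·56 + 441·117 + 506·146 = 0 + 36608 + 33908 + 22904 + 51597 + 73876 = 218893
Σ Rᵢ = 0 + 38 + 35 + 24 + 52 + 77 = 226
N̂ = 218893 / 226 ≈ 968.6 → 969

N ≈ 969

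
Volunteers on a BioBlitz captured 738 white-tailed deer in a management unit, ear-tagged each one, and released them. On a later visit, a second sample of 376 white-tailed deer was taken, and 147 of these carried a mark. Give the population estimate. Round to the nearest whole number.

If marked individuals mix randomly, R/C ≈ M/N, giving N ≈ M·C/R.
N = (738 × 376) / 147 = 277488 / 147 ≈ 1887.7 → 1888

N ≈ 1888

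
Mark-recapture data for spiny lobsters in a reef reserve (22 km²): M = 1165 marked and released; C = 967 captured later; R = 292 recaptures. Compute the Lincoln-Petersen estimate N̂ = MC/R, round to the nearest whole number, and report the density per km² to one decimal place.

N̂ = 1165·967/292 = 1126555/292 ≈ 3858.1 → 3858
Density = N̂ / area = 3858 / 22 ≈ 175.36 → 175.4 per km²

density ≈ 175.4 spiny lobsters per km²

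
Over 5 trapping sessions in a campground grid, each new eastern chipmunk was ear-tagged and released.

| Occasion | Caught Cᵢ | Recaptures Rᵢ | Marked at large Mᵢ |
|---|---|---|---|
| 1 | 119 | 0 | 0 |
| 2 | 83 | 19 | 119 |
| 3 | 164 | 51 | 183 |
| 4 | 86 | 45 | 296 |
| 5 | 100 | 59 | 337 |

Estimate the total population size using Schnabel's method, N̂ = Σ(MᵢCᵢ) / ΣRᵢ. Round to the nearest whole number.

N ≈ 569

Σ MᵢCᵢ = 0·119 + 119·83 + 183·164 + 296·86 + 337·100 = 0 + 9877 + 30012 + 25456 + 33700 = 99045
Σ Rᵢ = 0 + 19 + 51 + 45 + 59 = 174
N̂ = 99045 / 174 ≈ 569.2 → 569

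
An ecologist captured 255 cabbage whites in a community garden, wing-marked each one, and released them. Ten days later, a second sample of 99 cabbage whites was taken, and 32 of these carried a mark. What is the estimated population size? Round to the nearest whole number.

N ≈ 789

N = (255 × 99) / 32 = 25245 / 32 ≈ 788.9 → 789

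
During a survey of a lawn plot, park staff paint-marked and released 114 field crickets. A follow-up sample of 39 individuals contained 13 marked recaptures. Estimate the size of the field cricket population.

N = (114 × 39) / 13 = 4446 / 13 = 342

N = 342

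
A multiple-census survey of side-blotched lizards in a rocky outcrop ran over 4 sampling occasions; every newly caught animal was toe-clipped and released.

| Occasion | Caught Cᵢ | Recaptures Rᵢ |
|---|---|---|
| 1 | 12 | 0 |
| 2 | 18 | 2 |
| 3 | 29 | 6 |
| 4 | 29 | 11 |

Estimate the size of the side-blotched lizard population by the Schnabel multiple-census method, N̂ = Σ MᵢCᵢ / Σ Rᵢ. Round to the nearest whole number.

Marked at large before each occasion: Mᵢ = Σⱼ<ᵢ (Cⱼ − Rⱼ) → M1=0, M2=12, M3=28, M4=51
Σ MᵢCᵢ = 0·12 + 12·18 + 28·29 + 51·29 = 0 + 216 + 812 + 1479 = 2507
Σ Rᵢ = 0 + 2 + 6 + 11 = 19
N̂ = 2507 / 19 ≈ 131.9 → 132

N ≈ 132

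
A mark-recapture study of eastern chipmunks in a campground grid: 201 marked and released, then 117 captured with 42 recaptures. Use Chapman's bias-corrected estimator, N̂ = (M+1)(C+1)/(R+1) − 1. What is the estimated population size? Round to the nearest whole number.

N̂ = (201+1)(117+1)/(42+1) − 1 = 202·118/43 − 1
= 23836/43 − 1 ≈ 554.3 − 1 ≈ 553.3 → 553

N ≈ 553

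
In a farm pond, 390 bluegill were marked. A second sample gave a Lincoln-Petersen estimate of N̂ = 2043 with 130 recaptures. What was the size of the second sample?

C = 681

From N = M·C/R: C = N·R / M = 2043·130 / 390 = 265590 / 390 = 681.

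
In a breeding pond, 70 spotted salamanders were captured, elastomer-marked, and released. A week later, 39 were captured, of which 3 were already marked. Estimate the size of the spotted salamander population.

Lincoln-Petersen assumes M/N = R/C, so N = M·C / R.
N = (70 × 39) / 3 = 2730 / 3 = 910

N = 910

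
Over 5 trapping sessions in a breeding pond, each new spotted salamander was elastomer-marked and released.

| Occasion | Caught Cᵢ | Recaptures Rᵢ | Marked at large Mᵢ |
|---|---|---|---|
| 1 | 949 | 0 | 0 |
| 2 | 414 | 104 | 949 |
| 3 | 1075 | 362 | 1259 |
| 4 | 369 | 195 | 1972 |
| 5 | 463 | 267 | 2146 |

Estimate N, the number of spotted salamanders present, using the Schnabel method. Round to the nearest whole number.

Σ MᵢCᵢ = 0·949 + 949·414 + 1259·1075 + 1972·369 + 2146·463 = 0 + 392886 + 1353425 + 727668 + 993598 = 3467577
Σ Rᵢ = 0 + 104 + 362 + 195 + 267 = 928
N̂ = 3467577 / 928 ≈ 3736.6 → 3737

N ≈ 3737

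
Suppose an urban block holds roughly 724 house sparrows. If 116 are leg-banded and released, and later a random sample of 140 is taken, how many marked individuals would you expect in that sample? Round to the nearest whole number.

The marked fraction of the population is 116/724, so in a sample of 140 expect C·(M/N) marked.
E[R] = 116 × 140 / 724 = 16240 / 724 ≈ 22.4 → 22

expected recaptures ≈ 22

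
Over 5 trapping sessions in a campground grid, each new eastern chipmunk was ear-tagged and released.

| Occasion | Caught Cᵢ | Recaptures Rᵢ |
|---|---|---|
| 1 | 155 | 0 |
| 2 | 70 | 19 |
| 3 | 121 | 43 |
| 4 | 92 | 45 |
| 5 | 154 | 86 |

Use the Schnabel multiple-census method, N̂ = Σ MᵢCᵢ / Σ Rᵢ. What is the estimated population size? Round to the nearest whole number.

N ≈ 585

Marked at large before each occasion: Mᵢ = Σⱼ<ᵢ (Cⱼ − Rⱼ) → M1=0, M2=155, M3=206, M4=284, M5=331
Σ MᵢCᵢ = 0·155 + 155·70 + 206·121 + 284·92 + 331·154 = 0 + 10850 + 24926 + 26128 + 50974 = 112878
Σ Rᵢ = 0 + 19 + 43 + 45 + 86 = 193
N̂ = 112878 / 193 ≈ 584.9 → 585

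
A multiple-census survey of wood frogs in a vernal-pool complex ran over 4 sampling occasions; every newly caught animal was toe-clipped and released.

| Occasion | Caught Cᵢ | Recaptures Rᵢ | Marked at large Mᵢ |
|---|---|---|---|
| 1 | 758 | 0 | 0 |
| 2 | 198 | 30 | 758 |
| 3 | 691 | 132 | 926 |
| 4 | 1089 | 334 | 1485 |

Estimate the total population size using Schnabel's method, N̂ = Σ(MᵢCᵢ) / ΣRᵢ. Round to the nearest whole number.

N ≈ 4853

Σ MᵢCᵢ = 0·758 + 758·198 + 926·691 + 1485·1089 = 0 + 150084 + 639866 + 1617165 = 2407115
Σ Rᵢ = 0 + 30 + 132 + 334 = 496
N̂ = 2407115 / 496 ≈ 4853.1 → 4853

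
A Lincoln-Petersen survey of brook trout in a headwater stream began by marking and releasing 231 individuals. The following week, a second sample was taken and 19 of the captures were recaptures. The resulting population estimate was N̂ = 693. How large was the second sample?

C = 57

From N = M·C/R: C = N·R / M = 693·19 / 231 = 13167 / 231 = 57.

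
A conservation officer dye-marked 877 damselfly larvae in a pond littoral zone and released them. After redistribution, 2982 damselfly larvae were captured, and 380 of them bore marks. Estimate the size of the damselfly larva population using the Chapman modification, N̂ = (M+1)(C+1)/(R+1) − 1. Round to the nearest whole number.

N̂ = (877+1)(2982+1)/(380+1) − 1 = 878·2983/381 − 1
= 2619074/381 − 1 ≈ 6874.2 − 1 ≈ 6873.2 → 6873

N ≈ 6873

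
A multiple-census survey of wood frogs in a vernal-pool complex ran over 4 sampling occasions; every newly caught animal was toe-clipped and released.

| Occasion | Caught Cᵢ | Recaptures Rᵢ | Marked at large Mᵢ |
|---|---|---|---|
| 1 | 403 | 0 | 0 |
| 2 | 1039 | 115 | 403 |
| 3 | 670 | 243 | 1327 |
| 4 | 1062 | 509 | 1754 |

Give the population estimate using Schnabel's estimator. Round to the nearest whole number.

N ≈ 3657

Σ MᵢCᵢ = 0·403 + 403·1039 + 1327·670 + 1754·1062 = 0 + 418717 + 889090 + 1862748 = 3170555
Σ Rᵢ = 0 + 115 + 243 + 509 = 867
N̂ = 3170555 / 867 ≈ 3656.9 → 3657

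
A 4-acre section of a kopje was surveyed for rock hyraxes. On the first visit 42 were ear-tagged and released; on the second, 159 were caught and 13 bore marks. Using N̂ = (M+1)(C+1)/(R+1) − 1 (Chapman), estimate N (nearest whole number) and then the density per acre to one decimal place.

N̂ = 43·160/14 − 1 = 6880/14 − 1 ≈ 490.4 → 490
Density = N̂ / area = 490 / 4 ≈ 122.50 → 122.5 per acre

density ≈ 122.5 rock hyraxes per acre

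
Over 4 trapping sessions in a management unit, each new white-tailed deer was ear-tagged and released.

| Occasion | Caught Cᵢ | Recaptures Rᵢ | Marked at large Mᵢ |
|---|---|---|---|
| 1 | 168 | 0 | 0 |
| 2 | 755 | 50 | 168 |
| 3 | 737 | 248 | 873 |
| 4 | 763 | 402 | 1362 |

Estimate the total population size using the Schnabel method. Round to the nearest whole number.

N ≈ 2585

Σ MᵢCᵢ = 0·168 + 168·755 + 873·737 + 1362·763 = 0 + 126840 + 643401 + 1039206 = 1809447
Σ Rᵢ = 0 + 50 + 248 + 402 = 700
N̂ = 1809447 / 700 ≈ 2584.9 → 2585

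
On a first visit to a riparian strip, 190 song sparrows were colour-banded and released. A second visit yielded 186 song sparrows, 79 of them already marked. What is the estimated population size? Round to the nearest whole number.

N ≈ 447

Lincoln-Petersen assumes M/N = R/C, so N = M·C / R.
N = (190 × 186) / 79 = 35340 / 79 ≈ 447.3 → 447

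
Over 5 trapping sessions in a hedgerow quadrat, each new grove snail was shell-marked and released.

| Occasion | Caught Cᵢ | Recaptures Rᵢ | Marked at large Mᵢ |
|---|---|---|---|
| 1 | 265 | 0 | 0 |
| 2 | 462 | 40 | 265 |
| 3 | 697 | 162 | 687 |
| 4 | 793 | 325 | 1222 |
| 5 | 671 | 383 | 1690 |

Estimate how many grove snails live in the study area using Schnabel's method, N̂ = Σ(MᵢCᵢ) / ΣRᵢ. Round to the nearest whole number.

N ≈ 2972

Σ MᵢCᵢ = 0·265 + 265·462 + 687·697 + 1222·793 + 1690·671 = 0 + 122430 + 478839 + 969046 + 1133990 = 2704305
Σ Rᵢ = 0 + 40 + 162 + 325 + 383 = 910
N̂ = 2704305 / 910 ≈ 2971.8 → 2972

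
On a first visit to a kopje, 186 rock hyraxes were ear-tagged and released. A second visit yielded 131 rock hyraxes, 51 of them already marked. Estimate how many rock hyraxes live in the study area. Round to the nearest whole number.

If marked individuals mix randomly, R/C ≈ M/N, giving N ≈ M·C/R.
N = (186 × 131) / 51 = 24366 / 51 ≈ 477.8 → 478

N ≈ 478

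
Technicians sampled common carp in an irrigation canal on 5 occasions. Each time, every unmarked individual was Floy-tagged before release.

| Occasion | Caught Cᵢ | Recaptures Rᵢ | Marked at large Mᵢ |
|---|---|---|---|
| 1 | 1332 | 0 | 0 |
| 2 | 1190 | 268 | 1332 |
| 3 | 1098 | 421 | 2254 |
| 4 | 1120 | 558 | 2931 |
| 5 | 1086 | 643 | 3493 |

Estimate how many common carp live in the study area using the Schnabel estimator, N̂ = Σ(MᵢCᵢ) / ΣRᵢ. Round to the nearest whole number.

Σ MᵢCᵢ = 0·1332 + 1332·1190 + 2254·1098 + 2931·1120 + 3493·1086 = 0 + 1585080 + 2474892 + 3282720 + 3793398 = 11136090
Σ Rᵢ = 0 + 268 + 421 + 558 + 643 = 1890
N̂ = 11136090 / 1890 ≈ 5892.1 → 5892

N ≈ 5892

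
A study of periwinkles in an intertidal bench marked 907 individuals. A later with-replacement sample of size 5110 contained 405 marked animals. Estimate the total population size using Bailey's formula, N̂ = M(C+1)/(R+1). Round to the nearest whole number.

N̂ = 907·(5110+1)/(405+1) = 907·5111/406 = 4635677/406 ≈ 11417.9 → 11418

N ≈ 11,418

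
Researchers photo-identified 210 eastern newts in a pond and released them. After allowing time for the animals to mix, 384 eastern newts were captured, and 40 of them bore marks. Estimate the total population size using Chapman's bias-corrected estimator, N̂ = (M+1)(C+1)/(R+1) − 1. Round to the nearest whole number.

N̂ = (210+1)(384+1)/(40+1) − 1 = 211·385/41 − 1
= 81235/41 − 1 ≈ 1981.3 − 1 ≈ 1980.3 → 1980

N ≈ 1980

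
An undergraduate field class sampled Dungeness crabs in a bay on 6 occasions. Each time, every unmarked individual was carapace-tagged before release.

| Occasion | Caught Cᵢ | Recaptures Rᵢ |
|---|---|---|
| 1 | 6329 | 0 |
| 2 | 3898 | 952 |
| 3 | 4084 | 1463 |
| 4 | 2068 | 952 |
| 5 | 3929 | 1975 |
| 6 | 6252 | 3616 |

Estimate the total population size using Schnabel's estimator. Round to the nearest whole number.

N ≈ 25,881

Marked at large before each occasion: Mᵢ = Σⱼ<ᵢ (Cⱼ − Rⱼ) → M1=0, M2=6329, M3=9275, M4=11896, M5=13012, M6=14966
Σ MᵢCᵢ = 0·6329 + 6329·3898 + 9275·4084 + 11896·2068 + 13012·3929 + 14966·6252 = 0 + 24670442 + 37879100 + 24600928 + 51124148 + 93567432 = 231842050
Σ Rᵢ = 0 + 952 + 1463 + 952 + 1975 + 3616 = 8958
N̂ = 231842050 / 8958 ≈ 25881.0 → 25881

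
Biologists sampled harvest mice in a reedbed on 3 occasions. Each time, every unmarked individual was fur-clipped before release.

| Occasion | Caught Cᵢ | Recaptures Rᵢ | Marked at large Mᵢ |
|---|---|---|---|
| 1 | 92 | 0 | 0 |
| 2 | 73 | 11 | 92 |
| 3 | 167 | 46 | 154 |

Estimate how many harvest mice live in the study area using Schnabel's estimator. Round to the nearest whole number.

Σ MᵢCᵢ = 0·92 + 92·73 + 154·167 = 0 + 6716 + 25718 = 32434
Σ Rᵢ = 0 + 11 + 46 = 57
N̂ = 32434 / 57 ≈ 569.0 → 569

N ≈ 569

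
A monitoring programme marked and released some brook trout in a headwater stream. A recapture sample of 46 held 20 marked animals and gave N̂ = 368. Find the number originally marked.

M = 160

From N = M·C/R: M = N·R / C = 368·20 / 46 = 7360 / 46 = 160.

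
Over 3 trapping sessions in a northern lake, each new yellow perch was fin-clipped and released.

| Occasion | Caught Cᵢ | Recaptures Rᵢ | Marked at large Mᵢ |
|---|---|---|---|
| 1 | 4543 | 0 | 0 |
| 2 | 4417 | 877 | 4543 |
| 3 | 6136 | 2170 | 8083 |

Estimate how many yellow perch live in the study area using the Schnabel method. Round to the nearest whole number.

Σ MᵢCᵢ = 0·4543 + 4543·4417 + 8083·6136 = 0 + 20066431 + 49597288 = 69663719
Σ Rᵢ = 0 + 877 + 2170 = 3047
N̂ = 69663719 / 3047 ≈ 22863.1 → 22863

N ≈ 22,863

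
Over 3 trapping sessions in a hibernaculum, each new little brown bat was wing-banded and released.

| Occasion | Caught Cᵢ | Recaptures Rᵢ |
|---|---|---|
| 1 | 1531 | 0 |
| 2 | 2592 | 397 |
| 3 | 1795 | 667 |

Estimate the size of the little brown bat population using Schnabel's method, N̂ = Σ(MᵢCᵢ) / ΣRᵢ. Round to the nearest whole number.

N ≈ 10,016

Marked at large before each occasion: Mᵢ = Σⱼ<ᵢ (Cⱼ − Rⱼ) → M1=0, M2=1531, M3=3726
Σ MᵢCᵢ = 0·1531 + 1531·2592 + 3726·1795 = 0 + 3968352 + 6688170 = 10656522
Σ Rᵢ = 0 + 397 + 667 = 1064
N̂ = 10656522 / 1064 ≈ 10015.5 → 10016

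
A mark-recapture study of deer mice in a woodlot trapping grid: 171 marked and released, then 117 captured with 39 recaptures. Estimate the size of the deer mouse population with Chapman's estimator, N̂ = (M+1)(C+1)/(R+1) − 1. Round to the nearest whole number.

N ≈ 506

N̂ = (171+1)(117+1)/(39+1) − 1 = 172·118/40 − 1
= 20296/40 − 1 ≈ 507.4 − 1 ≈ 506.4 → 506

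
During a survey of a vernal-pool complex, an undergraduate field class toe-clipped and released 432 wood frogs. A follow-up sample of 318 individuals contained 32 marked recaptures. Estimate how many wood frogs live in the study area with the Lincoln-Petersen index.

N = (432 × 318) / 32 = 137376 / 32 = 4293

N = 4293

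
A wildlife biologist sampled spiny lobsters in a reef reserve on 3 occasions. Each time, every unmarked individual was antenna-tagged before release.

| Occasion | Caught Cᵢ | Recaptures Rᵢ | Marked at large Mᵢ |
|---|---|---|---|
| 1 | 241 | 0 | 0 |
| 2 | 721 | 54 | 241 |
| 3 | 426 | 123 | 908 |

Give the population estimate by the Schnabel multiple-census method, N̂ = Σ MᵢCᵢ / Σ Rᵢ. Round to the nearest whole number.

Σ MᵢCᵢ = 0·241 + 241·721 + 908·426 = 0 + 173761 + 386808 = 560569
Σ Rᵢ = 0 + 54 + 123 = 177
N̂ = 560569 / 177 ≈ 3167.1 → 3167

N ≈ 3167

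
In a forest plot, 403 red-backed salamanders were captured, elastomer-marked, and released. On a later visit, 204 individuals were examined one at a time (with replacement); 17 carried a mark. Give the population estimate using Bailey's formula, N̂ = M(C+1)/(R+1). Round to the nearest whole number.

N̂ = 403·(204+1)/(17+1) = 403·205/18 = 82615/18 ≈ 4589.7 → 4590

N ≈ 4590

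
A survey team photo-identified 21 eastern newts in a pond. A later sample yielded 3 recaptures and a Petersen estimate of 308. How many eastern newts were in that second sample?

From N = M·C/R: C = N·R / M = 308·3 / 21 = 924 / 21 = 44.

C = 44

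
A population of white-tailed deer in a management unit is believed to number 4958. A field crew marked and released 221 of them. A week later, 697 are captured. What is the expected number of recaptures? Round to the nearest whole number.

expected recaptures ≈ 31

Expected recaptures E[R] = M·C / N.
E[R] = 221 × 697 / 4958 = 154037 / 4958 ≈ 31.1 → 31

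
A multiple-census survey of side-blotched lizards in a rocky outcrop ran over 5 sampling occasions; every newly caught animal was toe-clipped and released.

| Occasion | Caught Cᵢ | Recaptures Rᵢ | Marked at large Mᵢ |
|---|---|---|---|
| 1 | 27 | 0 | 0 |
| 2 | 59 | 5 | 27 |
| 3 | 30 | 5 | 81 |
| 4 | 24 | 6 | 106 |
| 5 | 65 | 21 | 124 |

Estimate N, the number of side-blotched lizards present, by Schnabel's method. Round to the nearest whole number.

N ≈ 395

Σ MᵢCᵢ = 0·27 + 27·59 + 81·30 + 106·24 + 124·65 = 0 + 1593 + 2430 + 2544 + 8060 = 14627
Σ Rᵢ = 0 + 5 + 5 + 6 + 21 = 37
N̂ = 14627 / 37 ≈ 395.3 → 395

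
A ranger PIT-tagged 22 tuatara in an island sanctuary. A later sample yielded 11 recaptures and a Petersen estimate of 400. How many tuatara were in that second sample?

C = 200

From N = M·C/R: C = N·R / M = 400·11 / 22 = 4400 / 22 = 200.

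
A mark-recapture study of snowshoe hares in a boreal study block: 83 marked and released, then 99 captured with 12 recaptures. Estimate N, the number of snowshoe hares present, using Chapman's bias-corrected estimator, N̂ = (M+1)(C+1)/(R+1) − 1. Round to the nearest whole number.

N ≈ 645

N̂ = (83+1)(99+1)/(12+1) − 1 = 84·100/13 − 1
= 8400/13 − 1 ≈ 646.2 − 1 ≈ 645.2 → 645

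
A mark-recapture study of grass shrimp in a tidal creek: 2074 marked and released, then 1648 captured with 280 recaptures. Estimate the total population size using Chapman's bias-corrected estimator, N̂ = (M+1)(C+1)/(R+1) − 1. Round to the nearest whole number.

N̂ = (2074+1)(1648+1)/(280+1) − 1 = 2075·1649/281 − 1
= 3421675/281 − 1 ≈ 12176.8 − 1 ≈ 12175.8 → 12176

N ≈ 12,176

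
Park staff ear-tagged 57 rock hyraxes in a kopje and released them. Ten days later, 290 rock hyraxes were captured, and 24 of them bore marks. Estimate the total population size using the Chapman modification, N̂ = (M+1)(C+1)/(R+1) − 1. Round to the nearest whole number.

N ≈ 674

N̂ = (57+1)(290+1)/(24+1) − 1 = 58·291/25 − 1
= 16878/25 − 1 ≈ 675.1 − 1 ≈ 674.1 → 674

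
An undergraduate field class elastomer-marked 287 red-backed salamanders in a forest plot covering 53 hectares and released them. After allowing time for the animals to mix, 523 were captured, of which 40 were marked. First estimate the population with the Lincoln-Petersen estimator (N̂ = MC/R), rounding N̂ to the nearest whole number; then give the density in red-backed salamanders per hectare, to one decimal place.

density ≈ 70.8 red-backed salamanders per hectare

N̂ = 287·523/40 = 150101/40 ≈ 3752.5 → 3753
Density = N̂ / area = 3753 / 53 ≈ 70.81 → 70.8 per hectare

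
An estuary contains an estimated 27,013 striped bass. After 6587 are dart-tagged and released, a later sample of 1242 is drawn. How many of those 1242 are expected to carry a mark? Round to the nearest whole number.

expected recaptures ≈ 303

The marked fraction of the population is 6587/27013, so in a sample of 1242 expect C·(M/N) marked.
E[R] = 6587 × 1242 / 27013 = 8181054 / 27013 ≈ 302.9 → 303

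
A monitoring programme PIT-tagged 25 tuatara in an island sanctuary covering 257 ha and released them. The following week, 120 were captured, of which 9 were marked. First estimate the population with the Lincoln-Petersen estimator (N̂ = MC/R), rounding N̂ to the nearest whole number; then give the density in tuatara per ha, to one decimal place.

density ≈ 1.3 tuatara per ha

N̂ = 25·120/9 = 3000/9 ≈ 333.3 → 333
Density = N̂ / area = 333 / 257 ≈ 1.30 → 1.3 per ha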